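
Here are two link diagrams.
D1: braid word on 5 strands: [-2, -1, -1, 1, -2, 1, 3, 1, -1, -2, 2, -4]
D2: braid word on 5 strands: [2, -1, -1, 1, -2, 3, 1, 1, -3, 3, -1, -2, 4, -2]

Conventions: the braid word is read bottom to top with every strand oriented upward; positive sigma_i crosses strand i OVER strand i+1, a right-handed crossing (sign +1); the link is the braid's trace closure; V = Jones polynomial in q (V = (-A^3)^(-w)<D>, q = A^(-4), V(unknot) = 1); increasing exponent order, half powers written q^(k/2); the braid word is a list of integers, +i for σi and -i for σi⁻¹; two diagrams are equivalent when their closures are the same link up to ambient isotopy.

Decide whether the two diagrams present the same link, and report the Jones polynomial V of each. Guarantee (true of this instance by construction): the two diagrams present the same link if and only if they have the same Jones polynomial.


same link: yes
V(D1) = 1  [12 crossings, <D> = A^-6, w = -2]
V(D2) = 1  [14 crossings, <D> = 1, w = 0]
insight: all 2 diagrams share one V(q), hence one class


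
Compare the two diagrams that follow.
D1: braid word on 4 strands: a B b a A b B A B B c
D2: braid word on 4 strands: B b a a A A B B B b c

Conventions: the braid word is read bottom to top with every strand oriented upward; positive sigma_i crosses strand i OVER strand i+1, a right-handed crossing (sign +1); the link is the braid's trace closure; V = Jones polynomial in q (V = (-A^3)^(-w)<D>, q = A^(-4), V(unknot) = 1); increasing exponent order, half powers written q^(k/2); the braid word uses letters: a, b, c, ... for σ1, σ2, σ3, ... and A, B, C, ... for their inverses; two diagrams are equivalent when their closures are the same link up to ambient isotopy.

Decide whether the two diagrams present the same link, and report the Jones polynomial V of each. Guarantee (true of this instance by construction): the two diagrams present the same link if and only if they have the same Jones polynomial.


equivalent: yes
D1 (bracket -A^-3 - A - A^5 - A^9; 11 crossings at w = -1): V = q^-3 + q^-2 + q^-1 + 1
D2 (bracket -A^-3 - A - A^5 - A^9; 11 crossings at w = -1): V = q^-3 + q^-2 + q^-1 + 1
key observation: from 11 to 11 crossings by R-moves: one link, two diagrams


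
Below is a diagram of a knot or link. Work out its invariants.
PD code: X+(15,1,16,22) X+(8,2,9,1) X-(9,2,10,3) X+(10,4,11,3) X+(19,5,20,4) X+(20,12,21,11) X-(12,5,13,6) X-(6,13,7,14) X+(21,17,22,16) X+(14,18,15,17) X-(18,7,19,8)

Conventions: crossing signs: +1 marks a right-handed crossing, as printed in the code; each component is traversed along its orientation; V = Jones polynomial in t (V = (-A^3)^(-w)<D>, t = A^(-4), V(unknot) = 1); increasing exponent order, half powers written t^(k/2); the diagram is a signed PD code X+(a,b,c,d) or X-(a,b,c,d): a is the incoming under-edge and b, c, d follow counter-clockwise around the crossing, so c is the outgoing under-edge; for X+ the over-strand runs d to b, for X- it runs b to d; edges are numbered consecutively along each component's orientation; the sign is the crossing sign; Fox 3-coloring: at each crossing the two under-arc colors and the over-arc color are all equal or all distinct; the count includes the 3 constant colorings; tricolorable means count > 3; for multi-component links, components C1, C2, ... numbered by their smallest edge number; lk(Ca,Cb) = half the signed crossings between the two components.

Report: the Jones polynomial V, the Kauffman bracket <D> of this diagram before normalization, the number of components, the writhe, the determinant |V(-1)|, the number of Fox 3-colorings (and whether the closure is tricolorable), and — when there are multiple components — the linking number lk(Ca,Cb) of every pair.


V(t) = t + t^3 - t^4
bracket: A^-7 - A^-3 - A^5, w = +3
1 component, writhe +3, over 11 crossings
det 3, colorings 9 of 3^11 — tricolorable
observation: V spans 3 powers of t: at least 3 crossings in any diagram


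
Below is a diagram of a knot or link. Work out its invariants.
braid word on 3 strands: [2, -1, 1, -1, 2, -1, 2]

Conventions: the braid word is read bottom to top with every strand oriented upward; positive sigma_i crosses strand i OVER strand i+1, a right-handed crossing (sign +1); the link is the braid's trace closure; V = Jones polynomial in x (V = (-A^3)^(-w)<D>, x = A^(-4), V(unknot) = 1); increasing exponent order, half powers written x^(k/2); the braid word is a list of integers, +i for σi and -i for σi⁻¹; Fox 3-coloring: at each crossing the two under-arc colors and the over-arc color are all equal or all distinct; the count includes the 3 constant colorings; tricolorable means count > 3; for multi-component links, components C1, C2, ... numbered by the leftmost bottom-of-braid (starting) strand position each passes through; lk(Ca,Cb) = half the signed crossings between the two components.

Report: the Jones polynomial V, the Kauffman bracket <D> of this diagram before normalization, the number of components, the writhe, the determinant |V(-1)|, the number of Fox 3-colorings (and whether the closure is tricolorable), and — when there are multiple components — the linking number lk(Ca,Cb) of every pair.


V(x) = -x^(-3/2) + x^(-1/2) - 2x^(1/2) + x^(3/2) - 2x^(5/2) + x^(7/2)
bracket: -A^-11 + 2A^-7 - A^-3 + 2A - A^5 + A^9, w = +1
2 components, writhe +1, over 7 crossings
lk(C1,C2) = 0
det 8, colorings 3 of 3^7 — not tricolorable
observation: free reduction leaves σ2 σ1⁻¹ σ2 σ1⁻¹ σ2 of the original 7 letters


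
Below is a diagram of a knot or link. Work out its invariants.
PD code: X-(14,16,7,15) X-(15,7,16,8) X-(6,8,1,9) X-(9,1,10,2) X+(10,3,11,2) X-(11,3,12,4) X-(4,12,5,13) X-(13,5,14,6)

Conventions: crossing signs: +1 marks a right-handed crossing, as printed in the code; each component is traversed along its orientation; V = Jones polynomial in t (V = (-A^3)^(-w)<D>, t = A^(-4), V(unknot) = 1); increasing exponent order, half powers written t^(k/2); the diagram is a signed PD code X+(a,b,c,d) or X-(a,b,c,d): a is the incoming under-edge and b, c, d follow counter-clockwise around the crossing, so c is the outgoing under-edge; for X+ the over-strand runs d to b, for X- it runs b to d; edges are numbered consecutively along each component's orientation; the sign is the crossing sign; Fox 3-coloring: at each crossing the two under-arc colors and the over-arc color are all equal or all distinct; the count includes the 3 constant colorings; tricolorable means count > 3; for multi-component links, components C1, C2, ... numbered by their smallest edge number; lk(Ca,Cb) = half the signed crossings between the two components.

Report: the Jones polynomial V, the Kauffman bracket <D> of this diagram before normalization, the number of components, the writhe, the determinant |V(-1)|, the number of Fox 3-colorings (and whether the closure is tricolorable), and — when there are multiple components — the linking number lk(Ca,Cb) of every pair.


Jones polynomial: V(t) = t^-8 - t^-7 + 2t^-6 - t^-5 + 2t^-4 + t^-2
<D> = A^-10 + 2A^-2 - A^2 + 2A^6 - A^10 + A^14; writhe -6
components 3, writhe -6 (8 crossings)
linking number lk(C1,C2) = -2
lk(C1,C3): 0
lk(C2,C3) = -1
3-colorings: 3 of 3^8, det 8 — not tricolorable
note: the 3 component pairs carry total linking -3


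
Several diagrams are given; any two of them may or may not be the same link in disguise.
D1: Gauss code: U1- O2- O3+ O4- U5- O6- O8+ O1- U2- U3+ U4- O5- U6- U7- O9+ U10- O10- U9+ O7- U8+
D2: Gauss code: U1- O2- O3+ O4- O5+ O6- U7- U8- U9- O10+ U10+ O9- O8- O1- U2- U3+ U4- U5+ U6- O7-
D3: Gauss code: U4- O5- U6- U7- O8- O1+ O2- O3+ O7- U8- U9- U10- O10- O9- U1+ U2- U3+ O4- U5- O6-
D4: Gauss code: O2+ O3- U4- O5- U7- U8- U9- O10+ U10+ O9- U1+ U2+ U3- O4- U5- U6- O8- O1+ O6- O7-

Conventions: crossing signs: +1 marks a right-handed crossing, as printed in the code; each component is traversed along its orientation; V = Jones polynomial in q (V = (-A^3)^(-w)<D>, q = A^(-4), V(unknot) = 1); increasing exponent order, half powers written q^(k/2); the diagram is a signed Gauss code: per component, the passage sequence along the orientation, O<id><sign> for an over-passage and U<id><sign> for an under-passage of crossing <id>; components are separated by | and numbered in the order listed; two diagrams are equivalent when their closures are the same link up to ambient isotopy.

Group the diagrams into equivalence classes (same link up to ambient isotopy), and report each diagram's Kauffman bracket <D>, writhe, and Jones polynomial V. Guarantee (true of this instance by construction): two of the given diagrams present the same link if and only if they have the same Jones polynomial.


grouping into links: {D1, D2, D3, D4}
V(D1) = -q^-4 + q^-3 + q^-1  (w -4, c 10, <D> = A^-8 + 1 - A^4)
D2 (bracket A^-8 + 1 - A^4; 10 crossings at w = -4): V = -q^-4 + q^-3 + q^-1
V(D3) = -q^-4 + q^-3 + q^-1  [10 crossings, <D> = A^-14 + A^-6 - A^-2, w = -6]
V(D4) = -q^-4 + q^-3 + q^-1  (w -4, c 10, <D> = A^-8 + 1 - A^4)
why: all 4 diagrams share one V(q), hence one class


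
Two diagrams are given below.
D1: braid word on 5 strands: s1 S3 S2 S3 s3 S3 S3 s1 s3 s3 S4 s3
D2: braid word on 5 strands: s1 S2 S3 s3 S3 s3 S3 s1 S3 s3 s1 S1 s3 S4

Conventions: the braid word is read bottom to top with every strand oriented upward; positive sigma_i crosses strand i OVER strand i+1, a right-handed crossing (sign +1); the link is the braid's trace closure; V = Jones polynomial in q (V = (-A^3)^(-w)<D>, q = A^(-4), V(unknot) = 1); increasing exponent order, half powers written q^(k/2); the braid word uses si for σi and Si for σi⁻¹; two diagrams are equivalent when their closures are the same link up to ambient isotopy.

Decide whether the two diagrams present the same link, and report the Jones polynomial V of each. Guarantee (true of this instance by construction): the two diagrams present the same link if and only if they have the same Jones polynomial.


same link: yes
V(D1) = 1 + q + q^2 + q^3  [12 crossings, <D> = A^-12 + A^-8 + A^-4 + 1, w = 0]
V(D2) = 1 + q + q^2 + q^3  (w 0, c 14, <D> = A^-12 + A^-8 + A^-4 + 1)
note: all 2 diagrams share one V(q), hence one class


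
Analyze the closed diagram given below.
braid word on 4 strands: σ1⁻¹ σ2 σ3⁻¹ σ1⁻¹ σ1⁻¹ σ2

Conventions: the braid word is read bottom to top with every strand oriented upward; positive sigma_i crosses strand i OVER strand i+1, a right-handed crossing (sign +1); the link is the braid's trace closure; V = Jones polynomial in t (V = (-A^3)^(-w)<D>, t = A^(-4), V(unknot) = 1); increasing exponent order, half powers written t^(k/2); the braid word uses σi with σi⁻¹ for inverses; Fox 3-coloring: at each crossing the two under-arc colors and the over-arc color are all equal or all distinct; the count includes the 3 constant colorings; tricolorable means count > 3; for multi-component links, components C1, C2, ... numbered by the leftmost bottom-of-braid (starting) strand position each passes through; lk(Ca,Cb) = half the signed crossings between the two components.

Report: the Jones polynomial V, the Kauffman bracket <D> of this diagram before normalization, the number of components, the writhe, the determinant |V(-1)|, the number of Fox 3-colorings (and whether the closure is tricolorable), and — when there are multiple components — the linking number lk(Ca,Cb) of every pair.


V = t^(-7/2) - 2t^(-5/2) + t^(-3/2) - 2t^(-1/2) + t^(1/2) - t^(3/2)
<D> = -A^-12 + A^-8 - 2A^-4 + 1 - 2A^4 + A^8 (w = -2)
2 components over 6 crossings, w = -2
lk(C1,C2): 0
3 Fox colorings among 3^6, |V(-1)| = 8: not tricolorable
why: summing lk over 1 pair gives 0


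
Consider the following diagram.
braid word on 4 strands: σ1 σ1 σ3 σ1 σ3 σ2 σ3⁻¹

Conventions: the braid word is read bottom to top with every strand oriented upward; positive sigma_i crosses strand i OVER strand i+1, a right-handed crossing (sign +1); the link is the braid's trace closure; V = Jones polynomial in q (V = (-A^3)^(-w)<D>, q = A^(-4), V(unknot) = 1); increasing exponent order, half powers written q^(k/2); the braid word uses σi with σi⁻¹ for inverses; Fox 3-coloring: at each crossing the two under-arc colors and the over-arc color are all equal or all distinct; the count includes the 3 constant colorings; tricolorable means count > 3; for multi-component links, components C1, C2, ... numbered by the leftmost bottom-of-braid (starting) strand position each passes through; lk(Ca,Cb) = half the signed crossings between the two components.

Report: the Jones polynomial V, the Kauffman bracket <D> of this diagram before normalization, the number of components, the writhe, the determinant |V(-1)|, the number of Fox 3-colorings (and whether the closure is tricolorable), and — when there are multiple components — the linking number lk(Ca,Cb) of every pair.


Jones polynomial: V(q) = q + q^3 - q^4
<D> = A^-1 - A^3 - A^11; writhe +5
components 1, writhe +5 (7 crossings)
3-colorings: 9 of 3^7, det 3 — tricolorable
note: the span of V is 3, forcing >= 3 crossings in any diagram


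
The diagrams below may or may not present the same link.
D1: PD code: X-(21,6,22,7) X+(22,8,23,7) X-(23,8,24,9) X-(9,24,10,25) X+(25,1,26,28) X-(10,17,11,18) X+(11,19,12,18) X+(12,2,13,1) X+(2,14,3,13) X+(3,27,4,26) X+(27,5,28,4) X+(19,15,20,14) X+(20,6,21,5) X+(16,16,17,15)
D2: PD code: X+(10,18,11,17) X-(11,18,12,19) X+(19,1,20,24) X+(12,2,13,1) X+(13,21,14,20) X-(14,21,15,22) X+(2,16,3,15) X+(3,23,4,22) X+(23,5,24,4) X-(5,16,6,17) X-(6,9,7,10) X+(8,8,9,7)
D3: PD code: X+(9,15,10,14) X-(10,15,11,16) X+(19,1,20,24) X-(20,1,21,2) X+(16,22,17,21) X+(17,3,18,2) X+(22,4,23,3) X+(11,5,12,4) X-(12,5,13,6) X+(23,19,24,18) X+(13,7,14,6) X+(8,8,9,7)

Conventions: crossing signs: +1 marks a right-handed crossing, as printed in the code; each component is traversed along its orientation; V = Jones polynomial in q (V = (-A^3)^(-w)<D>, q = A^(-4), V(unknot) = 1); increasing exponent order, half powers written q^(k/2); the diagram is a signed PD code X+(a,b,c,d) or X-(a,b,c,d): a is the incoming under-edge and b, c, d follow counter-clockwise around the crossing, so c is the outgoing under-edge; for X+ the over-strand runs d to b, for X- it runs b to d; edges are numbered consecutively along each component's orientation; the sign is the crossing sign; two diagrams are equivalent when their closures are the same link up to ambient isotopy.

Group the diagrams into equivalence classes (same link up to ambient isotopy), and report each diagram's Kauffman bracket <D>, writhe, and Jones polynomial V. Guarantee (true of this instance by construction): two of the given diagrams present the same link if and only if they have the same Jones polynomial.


equivalence classes: {D1, D2} | {D3}
D1 (bracket -A^-6 + A^-2 - A^2 + 2A^6 - A^10 + A^14; 14 crossings at w = +6): V = q - q^2 + 2q^3 - q^4 + q^5 - q^6
V(D2) = q - q^2 + 2q^3 - q^4 + q^5 - q^6  (w +4, c 12, <D> = -A^-12 + A^-8 - A^-4 + 2 - A^4 + A^8)
D3 (bracket -A^2 + A^6 + A^14; 12 crossings at w = +6): V = q + q^3 - q^4
key observation: 2 classes among 3 diagrams; unequal V(q) rules out equality


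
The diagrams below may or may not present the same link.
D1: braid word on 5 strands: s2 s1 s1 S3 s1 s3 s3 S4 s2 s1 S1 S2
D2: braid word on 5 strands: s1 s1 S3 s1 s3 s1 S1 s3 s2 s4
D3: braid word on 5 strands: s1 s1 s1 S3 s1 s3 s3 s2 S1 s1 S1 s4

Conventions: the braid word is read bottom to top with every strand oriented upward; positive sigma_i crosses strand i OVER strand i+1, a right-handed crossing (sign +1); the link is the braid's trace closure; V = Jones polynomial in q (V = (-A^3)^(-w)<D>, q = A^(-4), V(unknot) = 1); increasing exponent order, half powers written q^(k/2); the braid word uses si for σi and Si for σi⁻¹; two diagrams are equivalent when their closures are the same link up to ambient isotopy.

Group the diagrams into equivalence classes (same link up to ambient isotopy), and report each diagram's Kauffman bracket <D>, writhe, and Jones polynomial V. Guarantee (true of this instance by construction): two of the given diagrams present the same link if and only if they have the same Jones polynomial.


classes: {D1, D2, D3}
V(D1) = q + q^3 - q^4  [12 crossings, <D> = -A^-4 + 1 + A^8, w = +4]
V(D2) = q + q^3 - q^4  [10 crossings, <D> = -A^2 + A^6 + A^14, w = +6]
V(D3) = q + q^3 - q^4  (w +6, c 12, <D> = -A^2 + A^6 + A^14)
insight: one V(q) for all 3 diagrams — one class (guaranteed)


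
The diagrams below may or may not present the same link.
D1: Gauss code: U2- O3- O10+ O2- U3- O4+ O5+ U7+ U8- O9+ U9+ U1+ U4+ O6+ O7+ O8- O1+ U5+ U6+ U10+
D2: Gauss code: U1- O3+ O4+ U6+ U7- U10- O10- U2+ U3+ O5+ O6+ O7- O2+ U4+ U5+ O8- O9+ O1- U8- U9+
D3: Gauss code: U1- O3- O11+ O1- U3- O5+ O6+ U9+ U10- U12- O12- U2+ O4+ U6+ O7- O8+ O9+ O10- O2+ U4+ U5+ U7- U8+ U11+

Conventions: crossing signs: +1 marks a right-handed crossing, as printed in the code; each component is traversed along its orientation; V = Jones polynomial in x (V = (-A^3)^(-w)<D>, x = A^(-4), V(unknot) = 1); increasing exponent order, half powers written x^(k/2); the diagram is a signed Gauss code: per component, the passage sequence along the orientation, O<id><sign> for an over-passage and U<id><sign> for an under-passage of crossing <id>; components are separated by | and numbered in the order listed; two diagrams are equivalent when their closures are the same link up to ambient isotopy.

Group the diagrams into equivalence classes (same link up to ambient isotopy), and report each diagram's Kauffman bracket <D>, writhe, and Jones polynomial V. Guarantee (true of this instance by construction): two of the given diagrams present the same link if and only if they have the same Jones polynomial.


classes: {D1, D2, D3}
V(D1) = x + x^3 - x^4  [10 crossings, <D> = -A^-4 + 1 + A^8, w = +4]
V(D2) = x + x^3 - x^4  [10 crossings, <D> = -A^-10 + A^-6 + A^2, w = +2]
D3 (bracket -A^-10 + A^-6 + A^2; 12 crossings at w = +2): V = x + x^3 - x^4
note: one V(x) for all 3 diagrams — one class (guaranteed)


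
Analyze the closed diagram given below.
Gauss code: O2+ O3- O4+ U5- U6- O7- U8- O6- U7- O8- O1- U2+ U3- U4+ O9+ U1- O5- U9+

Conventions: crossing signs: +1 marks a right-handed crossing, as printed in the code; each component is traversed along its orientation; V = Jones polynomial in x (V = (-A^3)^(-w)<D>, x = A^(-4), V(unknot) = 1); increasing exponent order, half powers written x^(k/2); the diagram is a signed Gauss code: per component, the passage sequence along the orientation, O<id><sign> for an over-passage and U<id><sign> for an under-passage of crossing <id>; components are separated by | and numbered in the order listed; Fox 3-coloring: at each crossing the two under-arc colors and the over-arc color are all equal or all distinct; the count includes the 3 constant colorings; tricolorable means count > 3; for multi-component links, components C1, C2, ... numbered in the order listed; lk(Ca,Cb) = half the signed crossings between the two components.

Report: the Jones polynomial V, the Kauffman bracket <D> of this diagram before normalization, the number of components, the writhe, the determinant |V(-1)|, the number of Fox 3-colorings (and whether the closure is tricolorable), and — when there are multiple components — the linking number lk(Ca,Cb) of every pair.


Jones polynomial: V(x) = -x^-6 + 2x^-5 - 2x^-4 + 3x^-3 - 3x^-2 + 2x^-1 - 1 + x
<D> = -A^-13 + A^-9 - 2A^-5 + 3A^-1 - 3A^3 + 2A^7 - 2A^11 + A^15; writhe -3
components 1, writhe -3 (9 crossings)
3-colorings: 9 of 3^9, det 15 — tricolorable
note: |V(-1)| = 15: so tricolorable, since 3 divides 15


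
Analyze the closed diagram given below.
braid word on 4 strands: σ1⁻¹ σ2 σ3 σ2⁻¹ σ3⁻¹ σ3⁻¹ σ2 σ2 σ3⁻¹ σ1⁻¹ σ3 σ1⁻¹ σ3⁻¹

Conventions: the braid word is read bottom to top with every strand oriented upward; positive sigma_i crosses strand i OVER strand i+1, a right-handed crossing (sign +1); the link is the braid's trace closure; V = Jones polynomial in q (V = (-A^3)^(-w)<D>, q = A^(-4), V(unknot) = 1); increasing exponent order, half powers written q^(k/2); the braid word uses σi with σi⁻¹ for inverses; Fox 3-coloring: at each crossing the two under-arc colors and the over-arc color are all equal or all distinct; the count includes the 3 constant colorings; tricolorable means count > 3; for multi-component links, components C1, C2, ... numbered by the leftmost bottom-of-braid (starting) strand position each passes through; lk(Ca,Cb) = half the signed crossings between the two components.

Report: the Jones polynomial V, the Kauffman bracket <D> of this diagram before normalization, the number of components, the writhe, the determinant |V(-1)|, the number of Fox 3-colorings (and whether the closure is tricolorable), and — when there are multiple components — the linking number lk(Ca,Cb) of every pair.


V = q^-7 - 3q^-6 + 4q^-5 - 6q^-4 + 7q^-3 - 6q^-2 + 6q^-1 - 3 + 2q - q^2
<D> = A^-17 - 2A^-13 + 3A^-9 - 6A^-5 + 6A^-1 - 7A^3 + 6A^7 - 4A^11 + 3A^15 - A^19 (w = -3)
1 component over 13 crossings, w = -3
9 Fox colorings among 3^13, |V(-1)| = 39: tricolorable
why: V spans 9 powers of q: at least 9 crossings in any diagram


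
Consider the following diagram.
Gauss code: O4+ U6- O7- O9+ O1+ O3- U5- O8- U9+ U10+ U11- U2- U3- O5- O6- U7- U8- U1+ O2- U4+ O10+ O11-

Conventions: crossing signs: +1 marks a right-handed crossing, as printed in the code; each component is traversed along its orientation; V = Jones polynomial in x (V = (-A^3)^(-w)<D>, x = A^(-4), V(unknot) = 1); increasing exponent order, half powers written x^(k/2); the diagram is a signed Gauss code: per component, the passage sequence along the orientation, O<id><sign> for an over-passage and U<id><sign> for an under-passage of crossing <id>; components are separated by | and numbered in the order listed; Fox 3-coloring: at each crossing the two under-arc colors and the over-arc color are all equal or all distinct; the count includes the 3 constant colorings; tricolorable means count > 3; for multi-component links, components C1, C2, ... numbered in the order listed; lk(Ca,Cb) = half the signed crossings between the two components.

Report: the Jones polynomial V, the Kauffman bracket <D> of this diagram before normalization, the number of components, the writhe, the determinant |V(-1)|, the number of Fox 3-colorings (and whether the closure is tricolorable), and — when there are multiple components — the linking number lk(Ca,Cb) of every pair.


Jones polynomial: V(x) = -x^-6 + x^-5 - x^-4 + 2x^-3 - x^-2 + x^-1
<D> = -A^-5 + A^-1 - 2A^3 + A^7 - A^11 + A^15; writhe -3
components 1, writhe -3 (11 crossings)
3-colorings: 3 of 3^11, det 7 — not tricolorable
note: w = -3 shifts under R1 moves; the (-A^3)^(3) factor cancels that in V


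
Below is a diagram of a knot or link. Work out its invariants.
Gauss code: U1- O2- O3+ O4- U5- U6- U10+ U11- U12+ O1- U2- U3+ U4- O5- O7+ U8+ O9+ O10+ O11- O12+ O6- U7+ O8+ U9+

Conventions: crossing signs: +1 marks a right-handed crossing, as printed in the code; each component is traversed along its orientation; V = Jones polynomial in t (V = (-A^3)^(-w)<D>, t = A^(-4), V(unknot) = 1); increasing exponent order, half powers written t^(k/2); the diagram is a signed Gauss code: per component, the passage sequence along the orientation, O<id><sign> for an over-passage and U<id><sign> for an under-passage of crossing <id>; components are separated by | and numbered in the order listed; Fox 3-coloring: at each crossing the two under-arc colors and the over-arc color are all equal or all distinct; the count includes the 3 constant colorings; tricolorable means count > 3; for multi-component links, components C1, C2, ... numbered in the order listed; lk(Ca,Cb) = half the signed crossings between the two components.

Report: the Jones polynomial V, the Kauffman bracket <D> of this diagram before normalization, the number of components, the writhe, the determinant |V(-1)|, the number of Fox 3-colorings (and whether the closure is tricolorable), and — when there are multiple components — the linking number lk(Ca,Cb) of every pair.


V(t) = -t^-3 + t^-2 - t^-1 + 3 - t + t^2 - t^3
bracket: -A^-12 + A^-8 - A^-4 + 3 - A^4 + A^8 - A^12, w = 0
1 component, writhe 0, over 12 crossings
det 9, colorings 27 of 3^12 — tricolorable
observation: w = 0 (over 12 crossings) is diagram-only; (-A^3)^(0) removes it from V


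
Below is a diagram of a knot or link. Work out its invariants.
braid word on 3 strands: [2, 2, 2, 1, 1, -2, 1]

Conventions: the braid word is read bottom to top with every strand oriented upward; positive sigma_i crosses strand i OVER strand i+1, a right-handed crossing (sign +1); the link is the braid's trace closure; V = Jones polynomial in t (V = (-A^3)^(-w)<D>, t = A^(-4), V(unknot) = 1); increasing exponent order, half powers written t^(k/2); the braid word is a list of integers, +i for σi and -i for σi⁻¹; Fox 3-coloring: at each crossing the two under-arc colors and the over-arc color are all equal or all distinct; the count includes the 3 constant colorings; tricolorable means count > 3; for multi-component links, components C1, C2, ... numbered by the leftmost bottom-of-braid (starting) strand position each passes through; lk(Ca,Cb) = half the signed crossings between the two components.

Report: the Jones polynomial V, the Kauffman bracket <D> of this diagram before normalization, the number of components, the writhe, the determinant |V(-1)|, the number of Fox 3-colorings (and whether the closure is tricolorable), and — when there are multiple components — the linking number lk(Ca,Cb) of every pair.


V = -t^(3/2) + t^(5/2) - 3t^(7/2) + 2t^(9/2) - 2t^(11/2) + 2t^(13/2) - t^(15/2)
<D> = A^-15 - 2A^-11 + 2A^-7 - 2A^-3 + 3A - A^5 + A^9 (w = +5)
2 components over 7 crossings, w = +5
lk(C1,C2): +2
9 Fox colorings among 3^7, |V(-1)| = 12: tricolorable
why: w = +5 (over 7 crossings) is diagram-only; (-A^3)^(-5) removes it from V


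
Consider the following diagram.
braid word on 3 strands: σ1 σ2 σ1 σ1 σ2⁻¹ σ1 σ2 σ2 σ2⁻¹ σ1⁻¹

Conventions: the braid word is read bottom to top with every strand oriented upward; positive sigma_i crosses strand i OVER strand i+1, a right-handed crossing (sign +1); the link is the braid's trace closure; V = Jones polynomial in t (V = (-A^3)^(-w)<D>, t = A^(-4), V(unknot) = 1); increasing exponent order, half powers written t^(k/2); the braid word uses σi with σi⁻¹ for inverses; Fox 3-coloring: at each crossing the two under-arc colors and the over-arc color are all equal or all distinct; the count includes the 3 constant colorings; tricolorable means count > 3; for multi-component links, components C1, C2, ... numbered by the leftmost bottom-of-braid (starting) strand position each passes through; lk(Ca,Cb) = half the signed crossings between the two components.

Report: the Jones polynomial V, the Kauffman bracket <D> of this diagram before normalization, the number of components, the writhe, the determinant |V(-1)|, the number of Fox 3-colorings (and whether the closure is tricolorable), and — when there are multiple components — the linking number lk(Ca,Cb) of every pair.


V(t) = t - t^2 + 2t^3 - t^4 + t^5 - t^6
bracket: -A^-12 + A^-8 - A^-4 + 2 - A^4 + A^8, w = +4
1 component, writhe +4, over 10 crossings
det 7, colorings 3 of 3^10 — not tricolorable
observation: det 7 = |V(-1)|; not divisible by 3, so not tricolorable


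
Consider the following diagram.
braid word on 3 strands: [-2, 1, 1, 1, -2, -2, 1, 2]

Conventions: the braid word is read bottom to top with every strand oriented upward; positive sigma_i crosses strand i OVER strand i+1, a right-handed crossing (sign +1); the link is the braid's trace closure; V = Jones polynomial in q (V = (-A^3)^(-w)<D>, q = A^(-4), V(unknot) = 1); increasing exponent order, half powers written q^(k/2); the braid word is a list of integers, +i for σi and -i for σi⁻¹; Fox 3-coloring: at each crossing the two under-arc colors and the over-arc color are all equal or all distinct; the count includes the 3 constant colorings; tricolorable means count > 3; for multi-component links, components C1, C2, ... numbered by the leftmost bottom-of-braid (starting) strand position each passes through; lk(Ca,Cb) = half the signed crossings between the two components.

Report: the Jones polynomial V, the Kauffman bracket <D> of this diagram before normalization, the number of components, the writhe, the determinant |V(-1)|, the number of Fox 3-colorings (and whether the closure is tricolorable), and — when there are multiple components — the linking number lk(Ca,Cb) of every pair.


V(q) = q^-1 + 2q - q^2 + 2q^3 - q^4 + q^5
bracket: A^-14 - A^-10 + 2A^-6 - A^-2 + 2A^2 + A^10, w = +2
3 components, writhe +2, over 8 crossings
lk(C1,C2) = -1
linking number lk(C1,C3) = +2
lk(C2,C3): 0
det 8, colorings 3 of 3^8 — not tricolorable
observation: summing lk over 3 pairs gives +1


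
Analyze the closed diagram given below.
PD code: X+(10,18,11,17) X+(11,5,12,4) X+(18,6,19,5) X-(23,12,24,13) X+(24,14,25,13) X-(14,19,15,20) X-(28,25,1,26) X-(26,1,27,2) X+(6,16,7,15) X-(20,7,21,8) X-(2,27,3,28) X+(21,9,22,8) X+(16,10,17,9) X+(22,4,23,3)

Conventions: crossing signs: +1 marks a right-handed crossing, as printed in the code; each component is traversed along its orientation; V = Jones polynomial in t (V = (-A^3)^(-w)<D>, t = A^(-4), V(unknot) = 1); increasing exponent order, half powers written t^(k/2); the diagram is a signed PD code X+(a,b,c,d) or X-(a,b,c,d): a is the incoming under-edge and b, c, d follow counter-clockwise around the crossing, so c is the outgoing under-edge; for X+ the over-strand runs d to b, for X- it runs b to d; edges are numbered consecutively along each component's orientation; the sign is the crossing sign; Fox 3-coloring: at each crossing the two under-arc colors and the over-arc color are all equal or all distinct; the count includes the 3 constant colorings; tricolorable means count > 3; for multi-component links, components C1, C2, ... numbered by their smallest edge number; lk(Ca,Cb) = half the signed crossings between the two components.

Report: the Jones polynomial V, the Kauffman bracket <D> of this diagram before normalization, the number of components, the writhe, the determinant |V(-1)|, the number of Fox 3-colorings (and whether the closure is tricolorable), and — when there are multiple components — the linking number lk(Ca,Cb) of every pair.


Jones polynomial: V(t) = -t^-3 + t^-2 - t^-1 + 3 - t + t^2 - t^3
<D> = -A^-6 + A^-2 - A^2 + 3A^6 - A^10 + A^14 - A^18; writhe +2
components 1, writhe +2 (14 crossings)
3-colorings: 27 of 3^14, det 9 — tricolorable
note: palindromic: swapping t for 1/t fixes V


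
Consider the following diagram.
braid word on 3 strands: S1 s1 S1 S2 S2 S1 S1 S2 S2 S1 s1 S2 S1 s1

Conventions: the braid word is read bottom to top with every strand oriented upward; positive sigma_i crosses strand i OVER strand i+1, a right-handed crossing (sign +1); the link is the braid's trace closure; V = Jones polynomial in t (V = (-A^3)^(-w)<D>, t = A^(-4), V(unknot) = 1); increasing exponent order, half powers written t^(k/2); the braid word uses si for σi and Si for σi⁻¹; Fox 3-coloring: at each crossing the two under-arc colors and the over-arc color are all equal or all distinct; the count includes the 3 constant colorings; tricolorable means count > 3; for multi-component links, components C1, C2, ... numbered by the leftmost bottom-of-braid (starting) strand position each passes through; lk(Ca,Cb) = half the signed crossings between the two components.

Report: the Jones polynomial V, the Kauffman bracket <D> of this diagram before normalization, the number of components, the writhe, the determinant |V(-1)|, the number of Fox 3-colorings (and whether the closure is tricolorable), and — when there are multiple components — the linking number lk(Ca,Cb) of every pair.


V = -t^-8 + t^-5 + t^-3
<D> = A^-12 + A^-4 - A^8 (w = -8)
1 component over 14 crossings, w = -8
9 Fox colorings among 3^14, |V(-1)| = 3: tricolorable
why: |V(-1)| = 3: so tricolorable, since 3 divides 3


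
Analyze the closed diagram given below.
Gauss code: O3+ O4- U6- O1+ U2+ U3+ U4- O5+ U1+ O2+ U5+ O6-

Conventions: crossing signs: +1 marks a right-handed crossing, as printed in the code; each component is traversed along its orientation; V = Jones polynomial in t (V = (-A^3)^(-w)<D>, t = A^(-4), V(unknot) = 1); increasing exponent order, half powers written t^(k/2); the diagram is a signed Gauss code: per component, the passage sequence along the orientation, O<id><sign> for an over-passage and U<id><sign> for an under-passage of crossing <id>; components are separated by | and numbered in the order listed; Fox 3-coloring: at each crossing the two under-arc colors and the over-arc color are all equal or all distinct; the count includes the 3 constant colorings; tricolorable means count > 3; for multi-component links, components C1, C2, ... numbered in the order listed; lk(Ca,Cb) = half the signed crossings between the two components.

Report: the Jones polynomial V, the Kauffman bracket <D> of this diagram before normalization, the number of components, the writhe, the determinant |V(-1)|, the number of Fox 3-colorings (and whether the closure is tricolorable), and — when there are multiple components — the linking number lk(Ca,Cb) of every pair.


V(t) = t + t^3 - t^4
bracket: -A^-10 + A^-6 + A^2, w = +2
1 component, writhe +2, over 6 crossings
det 3, colorings 9 of 3^6 — tricolorable
observation: det 3 = |V(-1)|; divisible by 3, so tricolorable


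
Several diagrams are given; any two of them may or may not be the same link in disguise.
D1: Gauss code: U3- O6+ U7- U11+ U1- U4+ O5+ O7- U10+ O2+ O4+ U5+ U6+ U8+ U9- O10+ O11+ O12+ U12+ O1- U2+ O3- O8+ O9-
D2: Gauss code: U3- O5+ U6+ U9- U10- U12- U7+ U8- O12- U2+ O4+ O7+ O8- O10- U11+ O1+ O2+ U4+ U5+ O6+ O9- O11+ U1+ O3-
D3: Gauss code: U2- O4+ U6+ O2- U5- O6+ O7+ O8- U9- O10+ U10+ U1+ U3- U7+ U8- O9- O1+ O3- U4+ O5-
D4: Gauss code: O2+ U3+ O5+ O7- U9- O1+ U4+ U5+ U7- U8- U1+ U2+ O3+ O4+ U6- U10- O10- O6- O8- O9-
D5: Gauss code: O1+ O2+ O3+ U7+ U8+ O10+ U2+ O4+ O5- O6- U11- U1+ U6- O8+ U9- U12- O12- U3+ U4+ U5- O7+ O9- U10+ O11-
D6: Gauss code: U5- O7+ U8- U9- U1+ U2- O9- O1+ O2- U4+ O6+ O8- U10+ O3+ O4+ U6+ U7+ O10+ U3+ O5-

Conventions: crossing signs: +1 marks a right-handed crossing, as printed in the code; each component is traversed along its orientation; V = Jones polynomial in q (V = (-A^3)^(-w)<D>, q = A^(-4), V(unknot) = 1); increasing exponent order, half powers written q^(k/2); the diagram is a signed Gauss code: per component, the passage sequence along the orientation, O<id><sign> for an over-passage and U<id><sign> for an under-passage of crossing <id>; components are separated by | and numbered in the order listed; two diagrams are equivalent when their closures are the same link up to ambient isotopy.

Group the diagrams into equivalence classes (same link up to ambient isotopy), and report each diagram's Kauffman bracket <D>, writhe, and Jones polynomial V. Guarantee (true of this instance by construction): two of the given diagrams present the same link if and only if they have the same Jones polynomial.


classes: {D1, D2, D5, D6} | {D3} | {D4}
V(D1) = q - q^2 + 2q^3 - q^4 + q^5 - q^6  [12 crossings, <D> = -A^-12 + A^-8 - A^-4 + 2 - A^4 + A^8, w = +4]
V(D2) = q - q^2 + 2q^3 - q^4 + q^5 - q^6  (w +2, c 12, <D> = -A^-18 + A^-14 - A^-10 + 2A^-6 - A^-2 + A^2)
V(D3) = q^-2 - q^-1 + 1 - q + q^2  (w 0, c 10, <D> = A^-8 - A^-4 + 1 - A^4 + A^8)
V(D4) = 1  [10 crossings, <D> = 1, w = 0]
V(D5) = q - q^2 + 2q^3 - q^4 + q^5 - q^6  [12 crossings, <D> = -A^-18 + A^-14 - A^-10 + 2A^-6 - A^-2 + A^2, w = +2]
V(D6) = q - q^2 + 2q^3 - q^4 + q^5 - q^6  [10 crossings, <D> = -A^-18 + A^-14 - A^-10 + 2A^-6 - A^-2 + A^2, w = +2]
note: V(q) takes 3 values over 6 diagrams, fixing the grouping


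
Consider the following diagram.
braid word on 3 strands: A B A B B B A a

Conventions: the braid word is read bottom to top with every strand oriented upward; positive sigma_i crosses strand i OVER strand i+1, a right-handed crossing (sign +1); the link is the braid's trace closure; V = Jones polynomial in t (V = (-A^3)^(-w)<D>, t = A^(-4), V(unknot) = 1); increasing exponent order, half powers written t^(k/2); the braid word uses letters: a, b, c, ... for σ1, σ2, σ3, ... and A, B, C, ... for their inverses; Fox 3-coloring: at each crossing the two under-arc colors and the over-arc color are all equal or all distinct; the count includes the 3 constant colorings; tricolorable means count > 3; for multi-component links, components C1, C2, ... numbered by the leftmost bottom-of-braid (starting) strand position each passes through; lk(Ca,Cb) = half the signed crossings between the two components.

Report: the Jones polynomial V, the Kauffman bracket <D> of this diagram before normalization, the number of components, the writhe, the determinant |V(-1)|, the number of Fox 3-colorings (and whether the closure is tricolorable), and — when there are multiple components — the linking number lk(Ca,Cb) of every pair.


V = -t^-7 + t^-6 - t^-5 + t^-4 + t^-2
<D> = A^-10 + A^-2 - A^2 + A^6 - A^10 (w = -6)
1 component over 8 crossings, w = -6
3 Fox colorings among 3^8, |V(-1)| = 5: not tricolorable
why: |V(-1)| = 5: so not tricolorable, since 3 does not divide 5


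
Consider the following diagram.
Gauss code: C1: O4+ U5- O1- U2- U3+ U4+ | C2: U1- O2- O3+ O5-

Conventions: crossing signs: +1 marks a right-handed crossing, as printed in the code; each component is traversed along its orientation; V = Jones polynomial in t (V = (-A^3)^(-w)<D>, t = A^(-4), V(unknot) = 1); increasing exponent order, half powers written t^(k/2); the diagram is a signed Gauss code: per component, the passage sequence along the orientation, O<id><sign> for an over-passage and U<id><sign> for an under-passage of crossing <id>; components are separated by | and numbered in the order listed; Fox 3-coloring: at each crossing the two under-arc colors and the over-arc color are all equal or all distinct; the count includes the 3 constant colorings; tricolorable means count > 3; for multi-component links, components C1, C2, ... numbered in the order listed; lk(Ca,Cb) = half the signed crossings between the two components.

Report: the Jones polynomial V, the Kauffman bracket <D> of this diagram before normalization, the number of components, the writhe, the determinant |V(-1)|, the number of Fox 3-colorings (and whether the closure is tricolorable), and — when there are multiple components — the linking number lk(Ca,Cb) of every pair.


Jones polynomial: V(t) = -t^(-5/2) - t^(-1/2)
<D> = A^-1 + A^7; writhe -1
components 2, writhe -1 (5 crossings)
linking number lk(C1,C2) = -1
3-colorings: 3 of 3^5, det 2 — not tricolorable
note: w = -1 (over 5 crossings) is diagram-only; (-A^3)^(1) removes it from V


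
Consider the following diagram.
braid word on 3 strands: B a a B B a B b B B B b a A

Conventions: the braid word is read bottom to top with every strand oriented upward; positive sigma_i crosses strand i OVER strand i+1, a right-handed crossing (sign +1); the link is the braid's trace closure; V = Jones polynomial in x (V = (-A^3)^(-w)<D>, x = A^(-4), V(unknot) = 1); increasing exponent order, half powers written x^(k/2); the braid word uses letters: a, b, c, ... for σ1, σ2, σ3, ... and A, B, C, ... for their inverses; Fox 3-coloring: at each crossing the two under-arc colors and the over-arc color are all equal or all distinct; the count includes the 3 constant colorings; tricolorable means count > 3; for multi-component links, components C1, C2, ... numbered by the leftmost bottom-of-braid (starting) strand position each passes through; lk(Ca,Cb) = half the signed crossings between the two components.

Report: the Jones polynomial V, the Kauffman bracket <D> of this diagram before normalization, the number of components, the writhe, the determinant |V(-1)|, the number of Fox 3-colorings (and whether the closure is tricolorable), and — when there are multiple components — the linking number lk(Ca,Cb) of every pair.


Jones polynomial: V(x) = -x^-6 + 2x^-5 - 4x^-4 + 5x^-3 - 4x^-2 + 5x^-1 - 3 + 2x - x^2
<D> = -A^-14 + 2A^-10 - 3A^-6 + 5A^-2 - 4A^2 + 5A^6 - 4A^10 + 2A^14 - A^18; writhe -2
components 1, writhe -2 (14 crossings)
3-colorings: 9 of 3^14, det 27 — tricolorable
note: the word shrinks to σ2⁻¹ σ1 σ1 σ2⁻¹ σ2⁻¹ σ1 σ2⁻¹ σ2⁻¹ after cancelling
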